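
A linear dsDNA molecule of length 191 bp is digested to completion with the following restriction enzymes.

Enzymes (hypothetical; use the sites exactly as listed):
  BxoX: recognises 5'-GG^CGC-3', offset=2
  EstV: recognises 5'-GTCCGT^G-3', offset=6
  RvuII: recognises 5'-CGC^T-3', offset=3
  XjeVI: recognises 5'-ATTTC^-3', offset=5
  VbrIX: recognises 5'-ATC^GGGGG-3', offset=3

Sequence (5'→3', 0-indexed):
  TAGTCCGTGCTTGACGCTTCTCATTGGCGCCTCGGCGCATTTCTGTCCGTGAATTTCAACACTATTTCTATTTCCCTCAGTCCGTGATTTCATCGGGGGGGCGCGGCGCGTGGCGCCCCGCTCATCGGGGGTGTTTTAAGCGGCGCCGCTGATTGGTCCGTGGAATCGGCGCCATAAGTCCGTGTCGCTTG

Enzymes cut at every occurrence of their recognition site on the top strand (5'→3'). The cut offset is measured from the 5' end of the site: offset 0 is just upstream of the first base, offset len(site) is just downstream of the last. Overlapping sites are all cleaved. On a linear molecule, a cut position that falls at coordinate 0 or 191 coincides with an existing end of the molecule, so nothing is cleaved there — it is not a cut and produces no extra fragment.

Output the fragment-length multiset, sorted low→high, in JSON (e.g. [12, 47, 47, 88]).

Per-enzyme occurrences:
  BxoX GGCGC/2: at [25, 33, 99, 104, 111, 141, 167] ⇒ [27, 35, 101, 106, 113, 143, 169]
  EstV GTCCGTG/6: at [2, 44, 79, 155, 177] ⇒ [8, 50, 85, 161, 183]
  RvuII CGCT/3: at [14, 118, 146, 185] ⇒ [17, 121, 149, 188]
  XjeVI ATTTC/5: at [38, 52, 63, 69, 86] ⇒ [43, 57, 68, 74, 91]
  VbrIX ATCGGGGG/3: at [91, 123] ⇒ [94, 126]

All cut coordinates (distinct, sorted): [8, 17, 27, 35, 43, 50, 57, 68, 74, 85, 91, 94, 101, 106, 113, 121, 126, 143, 149, 161, 169, 183, 188]

Fragments:
  [0,8): 8 bp
  [8,17): 9 bp
  [17,27): 10 bp
  [27,35): 8 bp
  [35,43): 8 bp
  [43,50): 7 bp
  [50,57): 7 bp
  [57,68): 11 bp
  [68,74): 6 bp
  [74,85): 11 bp
  [85,91): 6 bp
  [91,94): 3 bp
  [94,101): 7 bp
  [101,106): 5 bp
  [106,113): 7 bp
  [113,121): 8 bp
  [121,126): 5 bp
  [126,143): 17 bp
  [143,149): 6 bp
  [149,161): 12 bp
  [161,169): 8 bp
  [169,183): 14 bp
  [183,188): 5 bp
  [188,191): 3 bp

[3,3,5,5,5,6,6,6,7,7,7,7,8,8,8,8,8,9,10,11,11,12,14,17]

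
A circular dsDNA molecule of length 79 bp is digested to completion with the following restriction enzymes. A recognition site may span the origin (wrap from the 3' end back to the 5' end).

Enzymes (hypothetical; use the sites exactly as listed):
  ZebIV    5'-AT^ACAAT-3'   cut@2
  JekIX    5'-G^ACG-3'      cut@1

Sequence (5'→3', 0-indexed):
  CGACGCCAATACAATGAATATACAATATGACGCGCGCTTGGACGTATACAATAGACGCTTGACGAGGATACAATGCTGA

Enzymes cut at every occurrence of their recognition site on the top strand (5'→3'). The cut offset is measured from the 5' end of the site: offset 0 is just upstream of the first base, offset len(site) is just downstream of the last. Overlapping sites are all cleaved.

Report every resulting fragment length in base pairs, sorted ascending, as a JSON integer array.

Site scan:
  ZebIV (ATACAAT, off=2): starts [8, 19, 45, 67] → cuts [10, 21, 47, 69]
  JekIX (GACG, off=1): starts [1, 28, 40, 53, 60, 77] → cuts [2, 29, 41, 54, 61, 78]

Pooled cuts: [2, 10, 21, 29, 41, 47, 54, 61, 69, 78]

Fragments:
  2→10: 8 bp
  10→21: 11 bp
  21→29: 8 bp
  29→41: 12 bp
  41→47: 6 bp
  47→54: 7 bp
  54→61: 7 bp
  61→69: 8 bp
  69→78: 9 bp
  78→2 (wrap): 79-78+2 = 3 bp

[3,6,7,7,8,8,8,9,11,12]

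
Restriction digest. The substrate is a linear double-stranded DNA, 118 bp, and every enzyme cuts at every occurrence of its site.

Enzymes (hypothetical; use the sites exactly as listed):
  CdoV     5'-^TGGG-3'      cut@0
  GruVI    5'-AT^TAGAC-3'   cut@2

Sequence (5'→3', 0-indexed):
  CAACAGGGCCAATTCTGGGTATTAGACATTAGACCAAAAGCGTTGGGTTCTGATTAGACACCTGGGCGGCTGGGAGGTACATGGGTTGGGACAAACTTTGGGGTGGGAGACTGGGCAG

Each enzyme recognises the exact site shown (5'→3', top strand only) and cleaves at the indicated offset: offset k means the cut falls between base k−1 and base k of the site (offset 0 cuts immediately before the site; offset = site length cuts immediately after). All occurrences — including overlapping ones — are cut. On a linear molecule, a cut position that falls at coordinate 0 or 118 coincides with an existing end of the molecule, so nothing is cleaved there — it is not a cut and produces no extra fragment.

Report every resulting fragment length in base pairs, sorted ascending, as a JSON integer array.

[5,5,7,7,7,8,8,8,11,11,12,14,15]

Scan for sites:
  CdoV (TGGG, off=0): starts [15, 43, 62, 70, 81, 86, 98, 103, 111] → cuts [15, 43, 62, 70, 81, 86, 98, 103, 111]
  GruVI (ATTAGAC, off=2): starts [20, 27, 52] → cuts [22, 29, 54]

All cut coordinates (distinct, sorted): [15, 22, 29, 43, 54, 62, 70, 81, 86, 98, 103, 111]

Fragments:
  [0,15): 15 bp
  [15,22): 7 bp
  [22,29): 7 bp
  [29,43): 14 bp
  [43,54): 11 bp
  [54,62): 8 bp
  [62,70): 8 bp
  [70,81): 11 bp
  [81,86): 5 bp
  [86,98): 12 bp
  [98,103): 5 bp
  [103,111): 8 bp
  [111,118): 7 bp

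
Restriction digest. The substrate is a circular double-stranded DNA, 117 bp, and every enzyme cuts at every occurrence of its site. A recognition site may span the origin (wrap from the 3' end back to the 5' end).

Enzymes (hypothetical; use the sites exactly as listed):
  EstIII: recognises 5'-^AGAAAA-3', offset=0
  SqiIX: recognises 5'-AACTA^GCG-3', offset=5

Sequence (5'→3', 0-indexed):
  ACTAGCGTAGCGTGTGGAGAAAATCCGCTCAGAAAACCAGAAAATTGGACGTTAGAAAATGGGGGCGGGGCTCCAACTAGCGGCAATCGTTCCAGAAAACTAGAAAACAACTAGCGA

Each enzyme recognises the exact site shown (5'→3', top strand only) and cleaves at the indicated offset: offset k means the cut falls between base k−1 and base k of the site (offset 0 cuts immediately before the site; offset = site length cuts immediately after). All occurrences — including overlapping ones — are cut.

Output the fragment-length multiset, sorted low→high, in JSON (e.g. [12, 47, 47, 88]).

[8,8,8,12,13,13,14,15,26]

Per-enzyme occurrences:
  EstIII (AGAAAA, off=0): starts [17, 30, 38, 53, 93, 101] → cuts [17, 30, 38, 53, 93, 101]
  SqiIX (AACTAGCG, off=5): starts [74, 108, 116] → cuts [4, 79, 113]

All cut coordinates (distinct, sorted): [4, 17, 30, 38, 53, 79, 93, 101, 113]

Fragments:
  4→17: 13 bp
  17→30: 13 bp
  30→38: 8 bp
  38→53: 15 bp
  53→79: 26 bp
  79→93: 14 bp
  93→101: 8 bp
  101→113: 12 bp
  113→4 (wrap): 117-113+4 = 8 bp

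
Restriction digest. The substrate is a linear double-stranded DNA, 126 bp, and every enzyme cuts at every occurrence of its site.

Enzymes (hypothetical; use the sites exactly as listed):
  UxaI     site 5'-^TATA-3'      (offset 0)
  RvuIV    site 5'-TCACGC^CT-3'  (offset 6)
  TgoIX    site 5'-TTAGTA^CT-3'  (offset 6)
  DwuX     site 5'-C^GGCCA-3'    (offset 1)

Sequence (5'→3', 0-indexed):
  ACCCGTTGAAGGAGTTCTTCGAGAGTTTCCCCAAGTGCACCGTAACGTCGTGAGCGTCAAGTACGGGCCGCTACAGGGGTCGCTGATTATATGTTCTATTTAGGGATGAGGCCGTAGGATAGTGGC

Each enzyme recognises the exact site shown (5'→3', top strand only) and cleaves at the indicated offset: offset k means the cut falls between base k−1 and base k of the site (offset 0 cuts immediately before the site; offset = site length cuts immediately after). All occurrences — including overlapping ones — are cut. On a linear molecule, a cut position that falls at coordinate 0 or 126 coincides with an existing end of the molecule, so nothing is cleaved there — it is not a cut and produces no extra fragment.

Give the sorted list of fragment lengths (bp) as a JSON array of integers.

Scan for sites:
  UxaI (TATA, off=0): starts [87] → cuts [87]
  RvuIV (TCACGCCT, off=6): no sites
  TgoIX (TTAGTACT, off=6): no sites
  DwuX (CGGCCA, off=1): no sites

Pooled cuts: [87]

Fragment lengths:
  [0,87): 87 bp
  [87,126): 39 bp

[39,87]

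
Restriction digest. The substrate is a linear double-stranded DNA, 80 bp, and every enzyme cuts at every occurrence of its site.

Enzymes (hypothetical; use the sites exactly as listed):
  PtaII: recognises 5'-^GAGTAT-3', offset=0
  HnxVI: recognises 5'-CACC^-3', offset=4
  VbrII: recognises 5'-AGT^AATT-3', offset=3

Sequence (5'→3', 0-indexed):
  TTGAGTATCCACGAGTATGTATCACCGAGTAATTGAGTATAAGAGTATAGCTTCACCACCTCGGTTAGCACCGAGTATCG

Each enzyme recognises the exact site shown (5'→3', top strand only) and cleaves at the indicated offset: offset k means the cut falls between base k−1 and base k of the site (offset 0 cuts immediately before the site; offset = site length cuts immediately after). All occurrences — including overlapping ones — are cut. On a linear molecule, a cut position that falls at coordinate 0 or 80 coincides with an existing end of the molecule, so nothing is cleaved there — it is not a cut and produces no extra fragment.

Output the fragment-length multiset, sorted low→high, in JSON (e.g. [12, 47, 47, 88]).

Scan for sites:
  PtaII (GAGTAT, off=0): starts [2, 12, 34, 42, 72] → cuts [2, 12, 34, 42, 72]
  HnxVI (CACC, off=4): starts [22, 53, 56, 68] → cuts [26, 57, 60, 72]
  VbrII (AGTAATT, off=3): starts [27] → cuts [30]

Pooled cuts: [2, 12, 26, 30, 34, 42, 57, 60, 72]

Fragments:
  [0,2): 2 bp
  [2,12): 10 bp
  [12,26): 14 bp
  [26,30): 4 bp
  [30,34): 4 bp
  [34,42): 8 bp
  [42,57): 15 bp
  [57,60): 3 bp
  [60,72): 12 bp
  [72,80): 8 bp

[2,3,4,4,8,8,10,12,14,15]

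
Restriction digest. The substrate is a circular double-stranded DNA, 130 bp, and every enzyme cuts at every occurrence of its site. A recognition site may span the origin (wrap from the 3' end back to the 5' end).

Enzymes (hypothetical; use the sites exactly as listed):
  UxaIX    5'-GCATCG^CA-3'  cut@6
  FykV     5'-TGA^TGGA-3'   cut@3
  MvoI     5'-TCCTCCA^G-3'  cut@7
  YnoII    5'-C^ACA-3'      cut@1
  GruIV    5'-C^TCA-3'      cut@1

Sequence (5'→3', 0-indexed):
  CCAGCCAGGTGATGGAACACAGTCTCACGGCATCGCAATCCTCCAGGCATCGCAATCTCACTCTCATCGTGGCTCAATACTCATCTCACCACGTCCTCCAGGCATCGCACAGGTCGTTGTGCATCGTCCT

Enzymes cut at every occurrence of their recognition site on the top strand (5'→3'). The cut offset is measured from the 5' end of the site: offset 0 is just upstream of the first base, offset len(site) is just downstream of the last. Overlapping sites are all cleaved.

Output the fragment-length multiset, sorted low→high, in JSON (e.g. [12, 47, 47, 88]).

[1,5,5,6,6,6,7,7,7,9,10,10,11,15,25]

Site scan:
  UxaIX (GCATCGCA, off=6): starts [29, 46, 101] → cuts [35, 52, 107]
  FykV (TGATGGA, off=3): starts [9] → cuts [12]
  MvoI (TCCTCCAG, off=7): starts [38, 93, 126] → cuts [3, 45, 100]
  YnoII (CACA, off=1): starts [17, 107] → cuts [18, 108]
  GruIV (CTCA, off=1): starts [23, 56, 62, 72, 79, 84] → cuts [24, 57, 63, 73, 80, 85]

All cut coordinates (distinct, sorted): [3, 12, 18, 24, 35, 45, 52, 57, 63, 73, 80, 85, 100, 107, 108]

Fragments:
  3→12: 9 bp
  12→18: 6 bp
  18→24: 6 bp
  24→35: 11 bp
  35→45: 10 bp
  45→52: 7 bp
  52→57: 5 bp
  57→63: 6 bp
  63→73: 10 bp
  73→80: 7 bp
  80→85: 5 bp
  85→100: 15 bp
  100→107: 7 bp
  107→108: 1 bp
  108→3 (wrap): 130-108+3 = 25 bp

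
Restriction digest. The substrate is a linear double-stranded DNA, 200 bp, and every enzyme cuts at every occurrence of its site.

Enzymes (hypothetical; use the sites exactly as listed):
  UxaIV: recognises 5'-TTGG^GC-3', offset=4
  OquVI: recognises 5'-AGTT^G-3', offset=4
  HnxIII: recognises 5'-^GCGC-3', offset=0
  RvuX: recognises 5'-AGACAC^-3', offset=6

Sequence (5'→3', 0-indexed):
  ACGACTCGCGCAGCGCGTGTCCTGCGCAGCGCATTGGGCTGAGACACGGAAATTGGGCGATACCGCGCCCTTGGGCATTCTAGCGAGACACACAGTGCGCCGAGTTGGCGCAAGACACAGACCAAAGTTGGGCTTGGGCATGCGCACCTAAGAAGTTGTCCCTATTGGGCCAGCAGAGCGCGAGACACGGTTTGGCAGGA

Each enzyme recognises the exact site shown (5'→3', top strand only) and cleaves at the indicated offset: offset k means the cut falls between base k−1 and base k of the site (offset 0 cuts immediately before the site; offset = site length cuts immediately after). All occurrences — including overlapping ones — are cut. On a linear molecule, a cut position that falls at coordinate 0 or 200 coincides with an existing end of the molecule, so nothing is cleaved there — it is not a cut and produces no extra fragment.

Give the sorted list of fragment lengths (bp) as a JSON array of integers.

[1,2,4,5,5,5,6,7,8,9,9,9,10,10,10,11,11,11,11,11,12,16,17]

Site scan:
  UxaIV TTGGGC/4: at [33, 52, 70, 127, 133, 164] ⇒ [37, 56, 74, 131, 137, 168]
  OquVI AGTTG/4: at [102, 125, 153] ⇒ [106, 129, 157]
  HnxIII GCGC/0: at [7, 12, 23, 28, 64, 96, 107, 141, 177] ⇒ [7, 12, 23, 28, 64, 96, 107, 141, 177]
  RvuX AGACAC/6: at [41, 85, 112, 182] ⇒ [47, 91, 118, 188]

All cut coordinates (distinct, sorted): [7, 12, 23, 28, 37, 47, 56, 64, 74, 91, 96, 106, 107, 118, 129, 131, 137, 141, 157, 168, 177, 188]

Fragments:
  [0,7): 7 bp
  [7,12): 5 bp
  [12,23): 11 bp
  [23,28): 5 bp
  [28,37): 9 bp
  [37,47): 10 bp
  [47,56): 9 bp
  [56,64): 8 bp
  [64,74): 10 bp
  [74,91): 17 bp
  [91,96): 5 bp
  [96,106): 10 bp
  [106,107): 1 bp
  [107,118): 11 bp
  [118,129): 11 bp
  [129,131): 2 bp
  [131,137): 6 bp
  [137,141): 4 bp
  [141,157): 16 bp
  [157,168): 11 bp
  [168,177): 9 bp
  [177,188): 11 bp
  [188,200): 12 bp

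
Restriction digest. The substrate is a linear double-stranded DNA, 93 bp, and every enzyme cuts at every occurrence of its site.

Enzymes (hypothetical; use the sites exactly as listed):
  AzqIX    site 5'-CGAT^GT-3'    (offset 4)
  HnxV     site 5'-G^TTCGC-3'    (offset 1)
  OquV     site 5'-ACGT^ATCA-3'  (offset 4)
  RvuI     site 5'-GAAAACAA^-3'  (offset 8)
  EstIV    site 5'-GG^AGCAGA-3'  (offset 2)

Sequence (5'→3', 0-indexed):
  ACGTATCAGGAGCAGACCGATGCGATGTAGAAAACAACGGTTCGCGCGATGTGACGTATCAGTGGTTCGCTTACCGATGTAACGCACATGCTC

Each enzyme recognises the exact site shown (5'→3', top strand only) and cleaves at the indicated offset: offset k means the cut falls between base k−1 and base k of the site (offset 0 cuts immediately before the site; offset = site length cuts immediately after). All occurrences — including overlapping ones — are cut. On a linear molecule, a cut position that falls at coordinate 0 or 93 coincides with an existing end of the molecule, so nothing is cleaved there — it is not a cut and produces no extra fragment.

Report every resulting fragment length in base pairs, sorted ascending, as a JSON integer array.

[3,4,6,7,8,10,11,13,15,16]

Scan for sites:
  AzqIX (CGATGT, off=4): starts [22, 46, 74] → cuts [26, 50, 78]
  HnxV (GTTCGC, off=1): starts [39, 64] → cuts [40, 65]
  OquV (ACGTATCA, off=4): starts [0, 53] → cuts [4, 57]
  RvuI (GAAAACAA, off=8): starts [29] → cuts [37]
  EstIV (GGAGCAGA, off=2): starts [8] → cuts [10]

Pooled cuts: [4, 10, 26, 37, 40, 50, 57, 65, 78]

Fragment lengths:
  [0,4): 4 bp
  [4,10): 6 bp
  [10,26): 16 bp
  [26,37): 11 bp
  [37,40): 3 bp
  [40,50): 10 bp
  [50,57): 7 bp
  [57,65): 8 bp
  [65,78): 13 bp
  [78,93): 15 bp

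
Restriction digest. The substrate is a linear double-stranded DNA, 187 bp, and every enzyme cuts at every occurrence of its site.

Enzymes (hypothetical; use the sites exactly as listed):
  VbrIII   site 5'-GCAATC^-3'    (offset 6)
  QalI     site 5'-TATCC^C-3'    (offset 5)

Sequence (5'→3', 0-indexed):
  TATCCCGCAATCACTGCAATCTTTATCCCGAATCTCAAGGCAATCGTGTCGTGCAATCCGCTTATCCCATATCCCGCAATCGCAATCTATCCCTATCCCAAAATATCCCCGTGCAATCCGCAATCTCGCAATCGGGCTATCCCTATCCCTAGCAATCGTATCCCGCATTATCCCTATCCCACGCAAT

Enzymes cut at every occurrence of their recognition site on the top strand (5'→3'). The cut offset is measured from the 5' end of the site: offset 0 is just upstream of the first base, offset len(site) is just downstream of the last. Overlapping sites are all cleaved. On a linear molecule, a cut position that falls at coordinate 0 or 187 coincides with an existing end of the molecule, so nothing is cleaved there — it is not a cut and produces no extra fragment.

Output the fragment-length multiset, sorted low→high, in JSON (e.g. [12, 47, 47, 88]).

Site scan:
  VbrIII (GCAATC, off=6): starts [6, 15, 39, 52, 75, 81, 112, 119, 127, 151] → cuts [12, 21, 45, 58, 81, 87, 118, 125, 133, 157]
  QalI (TATCCC, off=5): starts [0, 23, 62, 69, 87, 93, 103, 137, 143, 158, 168, 174] → cuts [5, 28, 67, 74, 92, 98, 108, 142, 148, 163, 173, 179]

Pooled cuts: [5, 12, 21, 28, 45, 58, 67, 74, 81, 87, 92, 98, 108, 118, 125, 133, 142, 148, 157, 163, 173, 179]

Fragments:
  [0,5): 5 bp
  [5,12): 7 bp
  [12,21): 9 bp
  [21,28): 7 bp
  [28,45): 17 bp
  [45,58): 13 bp
  [58,67): 9 bp
  [67,74): 7 bp
  [74,81): 7 bp
  [81,87): 6 bp
  [87,92): 5 bp
  [92,98): 6 bp
  [98,108): 10 bp
  [108,118): 10 bp
  [118,125): 7 bp
  [125,133): 8 bp
  [133,142): 9 bp
  [142,148): 6 bp
  [148,157): 9 bp
  [157,163): 6 bp
  [163,173): 10 bp
  [173,179): 6 bp
  [179,187): 8 bp

[5,5,6,6,6,6,6,7,7,7,7,7,8,8,9,9,9,9,10,10,10,13,17]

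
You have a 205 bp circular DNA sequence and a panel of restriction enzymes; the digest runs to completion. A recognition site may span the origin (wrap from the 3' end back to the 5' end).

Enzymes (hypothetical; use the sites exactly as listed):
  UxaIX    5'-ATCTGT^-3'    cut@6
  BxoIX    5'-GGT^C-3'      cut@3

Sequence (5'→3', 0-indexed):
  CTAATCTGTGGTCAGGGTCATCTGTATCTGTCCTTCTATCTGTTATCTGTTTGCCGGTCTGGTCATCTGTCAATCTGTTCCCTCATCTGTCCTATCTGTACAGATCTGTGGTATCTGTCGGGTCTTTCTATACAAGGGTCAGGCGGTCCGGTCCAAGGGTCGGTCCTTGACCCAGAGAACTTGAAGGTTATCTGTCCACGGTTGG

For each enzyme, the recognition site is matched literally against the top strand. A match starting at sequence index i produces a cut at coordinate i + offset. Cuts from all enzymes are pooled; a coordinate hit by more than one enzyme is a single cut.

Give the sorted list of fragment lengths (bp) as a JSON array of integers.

Scan for sites:
  UxaIX ATCTGT/6: at [3, 19, 25, 37, 44, 64, 72, 84, 93, 103, 112, 189] ⇒ [9, 25, 31, 43, 50, 70, 78, 90, 99, 109, 118, 195]
  BxoIX GGTC/3: at [9, 15, 55, 60, 120, 136, 144, 149, 157, 161] ⇒ [12, 18, 58, 63, 123, 139, 147, 152, 160, 164]

All cut coordinates (distinct, sorted): [9, 12, 18, 25, 31, 43, 50, 58, 63, 70, 78, 90, 99, 109, 118, 123, 139, 147, 152, 160, 164, 195]

Fragments:
  9→12: 3 bp
  12→18: 6 bp
  18→25: 7 bp
  25→31: 6 bp
  31→43: 12 bp
  43→50: 7 bp
  50→58: 8 bp
  58→63: 5 bp
  63→70: 7 bp
  70→78: 8 bp
  78→90: 12 bp
  90→99: 9 bp
  99→109: 10 bp
  109→118: 9 bp
  118→123: 5 bp
  123→139: 16 bp
  139→147: 8 bp
  147→152: 5 bp
  152→160: 8 bp
  160→164: 4 bp
  164→195: 31 bp
  195→9 (wrap): 205-195+9 = 19 bp

[3,4,5,5,5,6,6,7,7,7,8,8,8,8,9,9,10,12,12,16,19,31]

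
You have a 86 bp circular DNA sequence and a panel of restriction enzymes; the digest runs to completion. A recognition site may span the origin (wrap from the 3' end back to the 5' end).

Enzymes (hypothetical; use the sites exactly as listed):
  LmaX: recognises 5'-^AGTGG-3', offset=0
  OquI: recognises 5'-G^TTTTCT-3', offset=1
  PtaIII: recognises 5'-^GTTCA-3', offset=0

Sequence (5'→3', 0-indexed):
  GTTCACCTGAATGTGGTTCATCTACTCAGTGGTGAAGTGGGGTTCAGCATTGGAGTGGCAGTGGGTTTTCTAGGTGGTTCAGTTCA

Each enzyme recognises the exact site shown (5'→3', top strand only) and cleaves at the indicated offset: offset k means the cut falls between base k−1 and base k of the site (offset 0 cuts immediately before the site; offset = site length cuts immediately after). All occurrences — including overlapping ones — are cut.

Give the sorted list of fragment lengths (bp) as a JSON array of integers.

[5,5,6,6,6,8,11,12,12,15]

Site scan:
  LmaX (AGTGG, off=0): starts [27, 35, 53, 59] → cuts [27, 35, 53, 59]
  OquI (GTTTTCT, off=1): starts [64] → cuts [65]
  PtaIII (GTTCA, off=0): starts [0, 15, 41, 76, 81] → cuts [0, 15, 41, 76, 81]

Pooled cuts: [0, 15, 27, 35, 41, 53, 59, 65, 76, 81]

Fragments:
  0→15: 15 bp
  15→27: 12 bp
  27→35: 8 bp
  35→41: 6 bp
  41→53: 12 bp
  53→59: 6 bp
  59→65: 6 bp
  65→76: 11 bp
  76→81: 5 bp
  81→0 (wrap): 86-81+0 = 5 bp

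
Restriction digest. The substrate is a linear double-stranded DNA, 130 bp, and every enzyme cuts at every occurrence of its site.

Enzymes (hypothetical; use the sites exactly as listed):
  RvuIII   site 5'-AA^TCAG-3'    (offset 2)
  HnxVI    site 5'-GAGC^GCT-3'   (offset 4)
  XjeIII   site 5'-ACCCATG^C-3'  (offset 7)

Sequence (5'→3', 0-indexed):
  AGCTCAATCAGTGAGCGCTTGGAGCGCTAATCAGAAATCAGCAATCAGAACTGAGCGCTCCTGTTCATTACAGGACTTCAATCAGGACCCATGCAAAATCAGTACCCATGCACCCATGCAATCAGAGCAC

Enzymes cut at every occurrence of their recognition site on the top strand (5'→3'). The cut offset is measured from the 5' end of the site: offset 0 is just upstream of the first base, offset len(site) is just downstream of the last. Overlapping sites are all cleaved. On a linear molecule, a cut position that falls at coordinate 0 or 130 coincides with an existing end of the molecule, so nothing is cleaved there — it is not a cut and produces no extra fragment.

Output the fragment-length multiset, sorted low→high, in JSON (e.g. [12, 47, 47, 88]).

[3,5,5,7,7,7,8,9,9,9,12,12,12,25]

Scan for sites:
  RvuIII (AATCAG, off=2): starts [5, 28, 35, 42, 79, 96, 119] → cuts [7, 30, 37, 44, 81, 98, 121]
  HnxVI (GAGCGCT, off=4): starts [12, 21, 52] → cuts [16, 25, 56]
  XjeIII (ACCCATGC, off=7): starts [86, 103, 111] → cuts [93, 110, 118]

Pooled cuts: [7, 16, 25, 30, 37, 44, 56, 81, 93, 98, 110, 118, 121]

Fragment lengths:
  [0,7): 7 bp
  [7,16): 9 bp
  [16,25): 9 bp
  [25,30): 5 bp
  [30,37): 7 bp
  [37,44): 7 bp
  [44,56): 12 bp
  [56,81): 25 bp
  [81,93): 12 bp
  [93,98): 5 bp
  [98,110): 12 bp
  [110,118): 8 bp
  [118,121): 3 bp
  [121,130): 9 bp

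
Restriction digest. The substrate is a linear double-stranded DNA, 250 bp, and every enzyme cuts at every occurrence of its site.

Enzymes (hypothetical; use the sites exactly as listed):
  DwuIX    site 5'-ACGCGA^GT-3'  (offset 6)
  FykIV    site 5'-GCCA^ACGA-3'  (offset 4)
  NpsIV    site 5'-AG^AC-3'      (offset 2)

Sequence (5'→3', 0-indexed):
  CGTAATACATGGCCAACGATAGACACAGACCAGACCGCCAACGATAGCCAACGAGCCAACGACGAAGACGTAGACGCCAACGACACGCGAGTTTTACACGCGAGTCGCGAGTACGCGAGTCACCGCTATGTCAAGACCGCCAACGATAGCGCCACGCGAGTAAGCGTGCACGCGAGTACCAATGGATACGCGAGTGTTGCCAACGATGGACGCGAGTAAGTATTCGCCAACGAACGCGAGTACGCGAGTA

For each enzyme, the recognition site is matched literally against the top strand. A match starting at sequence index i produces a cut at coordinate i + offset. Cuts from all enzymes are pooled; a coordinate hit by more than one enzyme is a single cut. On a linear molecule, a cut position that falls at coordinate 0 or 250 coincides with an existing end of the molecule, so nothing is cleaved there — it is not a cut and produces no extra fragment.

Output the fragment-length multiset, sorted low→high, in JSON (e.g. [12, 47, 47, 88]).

[3,5,6,6,6,7,7,7,8,8,9,9,10,10,11,13,13,14,15,15,16,17,17,18]

Per-enzyme occurrences:
  DwuIX ACGCGAGT/6: at [84, 97, 112, 153, 169, 187, 209, 233, 241] ⇒ [90, 103, 118, 159, 175, 193, 215, 239, 247]
  FykIV GCCAACGA/4: at [11, 36, 46, 54, 75, 138, 198, 225] ⇒ [15, 40, 50, 58, 79, 142, 202, 229]
  NpsIV AGAC/2: at [20, 26, 31, 65, 71, 133] ⇒ [22, 28, 33, 67, 73, 135]

Pooled cuts: [15, 22, 28, 33, 40, 50, 58, 67, 73, 79, 90, 103, 118, 135, 142, 159, 175, 193, 202, 215, 229, 239, 247]

Fragments:
  [0,15): 15 bp
  [15,22): 7 bp
  [22,28): 6 bp
  [28,33): 5 bp
  [33,40): 7 bp
  [40,50): 10 bp
  [50,58): 8 bp
  [58,67): 9 bp
  [67,73): 6 bp
  [73,79): 6 bp
  [79,90): 11 bp
  [90,103): 13 bp
  [103,118): 15 bp
  [118,135): 17 bp
  [135,142): 7 bp
  [142,159): 17 bp
  [159,175): 16 bp
  [175,193): 18 bp
  [193,202): 9 bp
  [202,215): 13 bp
  [215,229): 14 bp
  [229,239): 10 bp
  [239,247): 8 bp
  [247,250): 3 bp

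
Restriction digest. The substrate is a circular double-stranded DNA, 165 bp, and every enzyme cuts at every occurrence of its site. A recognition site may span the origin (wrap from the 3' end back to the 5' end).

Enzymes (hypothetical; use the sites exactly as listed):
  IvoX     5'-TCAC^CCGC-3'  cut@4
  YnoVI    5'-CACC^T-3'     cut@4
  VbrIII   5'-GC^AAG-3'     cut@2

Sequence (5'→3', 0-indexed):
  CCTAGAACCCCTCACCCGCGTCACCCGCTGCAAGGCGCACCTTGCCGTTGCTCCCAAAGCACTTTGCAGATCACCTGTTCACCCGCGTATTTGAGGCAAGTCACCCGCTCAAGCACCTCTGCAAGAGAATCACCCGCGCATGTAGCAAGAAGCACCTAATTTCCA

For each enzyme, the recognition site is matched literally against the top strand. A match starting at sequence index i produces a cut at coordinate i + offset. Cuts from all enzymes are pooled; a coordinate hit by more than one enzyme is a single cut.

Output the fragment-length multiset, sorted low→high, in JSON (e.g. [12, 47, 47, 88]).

[5,7,7,7,9,10,10,11,11,13,13,13,15,34]

Scan for sites:
  IvoX TCACCCGC/4: at [11, 20, 78, 100, 129] ⇒ [15, 24, 82, 104, 133]
  YnoVI CACCT/4: at [37, 71, 113, 152, 163] ⇒ [2, 41, 75, 117, 156]
  VbrIII GCAAG/2: at [29, 95, 120, 144] ⇒ [31, 97, 122, 146]

Pooled cuts: [2, 15, 24, 31, 41, 75, 82, 97, 104, 117, 122, 133, 146, 156]

Fragment lengths:
  2→15: 13 bp
  15→24: 9 bp
  24→31: 7 bp
  31→41: 10 bp
  41→75: 34 bp
  75→82: 7 bp
  82→97: 15 bp
  97→104: 7 bp
  104→117: 13 bp
  117→122: 5 bp
  122→133: 11 bp
  133→146: 13 bp
  146→156: 10 bp
  156→2 (wrap): 165-156+2 = 11 bp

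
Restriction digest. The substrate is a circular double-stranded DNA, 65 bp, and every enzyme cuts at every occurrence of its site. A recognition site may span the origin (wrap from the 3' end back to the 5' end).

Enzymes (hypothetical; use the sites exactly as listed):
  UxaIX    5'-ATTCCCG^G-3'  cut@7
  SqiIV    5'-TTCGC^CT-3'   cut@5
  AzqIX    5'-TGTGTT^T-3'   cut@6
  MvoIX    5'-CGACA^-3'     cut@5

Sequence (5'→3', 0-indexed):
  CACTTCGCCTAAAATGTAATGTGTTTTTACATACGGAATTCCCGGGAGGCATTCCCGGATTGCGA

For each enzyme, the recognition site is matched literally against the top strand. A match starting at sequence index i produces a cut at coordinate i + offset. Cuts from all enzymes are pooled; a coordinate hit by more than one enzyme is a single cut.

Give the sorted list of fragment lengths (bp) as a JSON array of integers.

Scan for sites:
  UxaIX (ATTCCCGG, off=7): starts [37, 50] → cuts [44, 57]
  SqiIV (TTCGCCT, off=5): starts [3] → cuts [8]
  AzqIX (TGTGTTT, off=6): starts [19] → cuts [25]
  MvoIX (CGACA, off=5): starts [62] → cuts [2]

Pooled cuts: [2, 8, 25, 44, 57]

Fragment lengths:
  2→8: 6 bp
  8→25: 17 bp
  25→44: 19 bp
  44→57: 13 bp
  57→2 (wrap): 65-57+2 = 10 bp

[6,10,13,17,19]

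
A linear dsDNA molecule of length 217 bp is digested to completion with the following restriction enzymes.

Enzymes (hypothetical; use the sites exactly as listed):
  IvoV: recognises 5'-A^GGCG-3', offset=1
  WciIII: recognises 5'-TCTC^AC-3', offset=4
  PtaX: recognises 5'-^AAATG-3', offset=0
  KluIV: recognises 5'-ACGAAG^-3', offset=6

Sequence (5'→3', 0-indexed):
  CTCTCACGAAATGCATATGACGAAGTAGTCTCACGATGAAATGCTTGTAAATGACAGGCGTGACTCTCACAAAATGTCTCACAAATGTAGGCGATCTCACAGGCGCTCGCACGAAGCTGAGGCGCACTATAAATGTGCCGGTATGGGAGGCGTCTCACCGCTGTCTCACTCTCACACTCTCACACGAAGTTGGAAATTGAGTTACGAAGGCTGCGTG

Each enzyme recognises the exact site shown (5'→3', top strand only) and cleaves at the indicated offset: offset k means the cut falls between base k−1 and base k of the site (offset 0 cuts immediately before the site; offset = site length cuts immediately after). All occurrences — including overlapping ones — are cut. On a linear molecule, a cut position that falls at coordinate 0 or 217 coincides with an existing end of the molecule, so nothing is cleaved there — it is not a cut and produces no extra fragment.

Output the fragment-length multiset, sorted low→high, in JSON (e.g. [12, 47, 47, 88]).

[2,3,3,3,4,5,6,6,7,7,8,8,8,8,8,9,9,10,10,11,12,15,17,18,20]

Scan for sites:
  IvoV AGGCG/1: at [55, 88, 100, 119, 147] ⇒ [56, 89, 101, 120, 148]
  WciIII TCTCAC/4: at [1, 28, 64, 76, 94, 152, 163, 169, 177] ⇒ [5, 32, 68, 80, 98, 156, 167, 173, 181]
  PtaX AAATG/0: at [8, 38, 48, 71, 82, 130] ⇒ [8, 38, 48, 71, 82, 130]
  KluIV ACGAAG/6: at [19, 110, 183, 203] ⇒ [25, 116, 189, 209]

All cut coordinates (distinct, sorted): [5, 8, 25, 32, 38, 48, 56, 68, 71, 80, 82, 89, 98, 101, 116, 120, 130, 148, 156, 167, 173, 181, 189, 209]

Fragment lengths:
  [0,5): 5 bp
  [5,8): 3 bp
  [8,25): 17 bp
  [25,32): 7 bp
  [32,38): 6 bp
  [38,48): 10 bp
  [48,56): 8 bp
  [56,68): 12 bp
  [68,71): 3 bp
  [71,80): 9 bp
  [80,82): 2 bp
  [82,89): 7 bp
  [89,98): 9 bp
  [98,101): 3 bp
  [101,116): 15 bp
  [116,120): 4 bp
  [120,130): 10 bp
  [130,148): 18 bp
  [148,156): 8 bp
  [156,167): 11 bp
  [167,173): 6 bp
  [173,181): 8 bp
  [181,189): 8 bp
  [189,209): 20 bp
  [209,217): 8 bp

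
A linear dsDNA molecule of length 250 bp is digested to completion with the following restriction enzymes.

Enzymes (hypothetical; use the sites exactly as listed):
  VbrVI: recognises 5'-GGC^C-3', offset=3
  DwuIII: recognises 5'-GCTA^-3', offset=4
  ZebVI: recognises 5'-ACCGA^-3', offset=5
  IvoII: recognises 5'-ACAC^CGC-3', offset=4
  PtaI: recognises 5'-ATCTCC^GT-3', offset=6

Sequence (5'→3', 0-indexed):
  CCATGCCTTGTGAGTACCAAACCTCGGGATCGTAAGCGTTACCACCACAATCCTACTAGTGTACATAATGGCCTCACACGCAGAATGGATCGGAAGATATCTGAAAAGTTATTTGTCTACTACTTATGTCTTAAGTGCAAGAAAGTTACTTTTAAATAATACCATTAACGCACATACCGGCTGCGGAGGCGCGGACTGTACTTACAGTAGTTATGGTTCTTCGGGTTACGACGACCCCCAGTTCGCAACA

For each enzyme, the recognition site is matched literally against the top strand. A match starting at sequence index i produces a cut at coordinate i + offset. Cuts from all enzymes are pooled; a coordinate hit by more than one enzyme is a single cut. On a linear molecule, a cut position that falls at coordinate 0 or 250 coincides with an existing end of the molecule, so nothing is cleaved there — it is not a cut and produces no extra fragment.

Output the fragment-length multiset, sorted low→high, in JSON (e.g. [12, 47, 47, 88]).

[72,178]

Per-enzyme occurrences:
  VbrVI GGCC/3: at [69] ⇒ [72]
  DwuIII (GCTA, off=4): no sites
  ZebVI (ACCGA, off=5): no sites
  IvoII (ACACCGC, off=4): no sites
  PtaI (ATCTCCGT, off=6): no sites

Pooled cuts: [72]

Fragment lengths:
  [0,72): 72 bp
  [72,250): 178 bp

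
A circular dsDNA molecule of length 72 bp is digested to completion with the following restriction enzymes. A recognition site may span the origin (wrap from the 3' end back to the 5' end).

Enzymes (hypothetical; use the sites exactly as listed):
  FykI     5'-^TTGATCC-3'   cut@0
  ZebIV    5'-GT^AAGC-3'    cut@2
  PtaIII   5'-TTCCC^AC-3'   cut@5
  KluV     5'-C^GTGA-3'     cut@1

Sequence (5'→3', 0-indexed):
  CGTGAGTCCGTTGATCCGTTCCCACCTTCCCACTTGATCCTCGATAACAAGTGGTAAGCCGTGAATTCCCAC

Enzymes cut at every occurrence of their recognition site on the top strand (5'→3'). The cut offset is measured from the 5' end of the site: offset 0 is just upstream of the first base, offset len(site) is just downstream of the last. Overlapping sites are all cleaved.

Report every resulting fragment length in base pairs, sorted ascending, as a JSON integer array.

Per-enzyme occurrences:
  FykI (TTGATCC, off=0): starts [10, 33] → cuts [10, 33]
  ZebIV (GTAAGC, off=2): starts [53] → cuts [55]
  PtaIII (TTCCCAC, off=5): starts [18, 26, 65] → cuts [23, 31, 70]
  KluV (CGTGA, off=1): starts [0, 59] → cuts [1, 60]

All cut coordinates (distinct, sorted): [1, 10, 23, 31, 33, 55, 60, 70]

Fragment lengths:
  1→10: 9 bp
  10→23: 13 bp
  23→31: 8 bp
  31→33: 2 bp
  33→55: 22 bp
  55→60: 5 bp
  60→70: 10 bp
  70→1 (wrap): 72-70+1 = 3 bp

[2,3,5,8,9,10,13,22]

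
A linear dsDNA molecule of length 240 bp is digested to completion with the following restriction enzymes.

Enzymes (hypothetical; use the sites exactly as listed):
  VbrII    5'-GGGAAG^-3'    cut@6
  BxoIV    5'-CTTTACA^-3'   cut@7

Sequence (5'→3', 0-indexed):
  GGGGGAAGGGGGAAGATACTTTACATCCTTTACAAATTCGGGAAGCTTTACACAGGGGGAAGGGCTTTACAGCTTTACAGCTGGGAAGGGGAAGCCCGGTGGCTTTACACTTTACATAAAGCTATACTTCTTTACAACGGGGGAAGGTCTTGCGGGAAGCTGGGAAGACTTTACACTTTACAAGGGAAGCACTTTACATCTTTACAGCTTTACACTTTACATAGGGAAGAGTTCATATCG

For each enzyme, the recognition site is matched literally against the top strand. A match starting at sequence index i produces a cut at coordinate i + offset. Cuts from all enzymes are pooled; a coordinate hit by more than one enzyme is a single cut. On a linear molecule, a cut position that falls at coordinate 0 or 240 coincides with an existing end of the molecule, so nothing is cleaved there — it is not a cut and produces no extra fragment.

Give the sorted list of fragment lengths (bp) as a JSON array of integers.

[6,7,7,7,7,7,7,8,8,8,8,8,8,8,9,9,9,9,10,10,10,11,11,13,15,20]

Per-enzyme occurrences:
  VbrII (GGGAAG, off=6): starts [2, 9, 39, 56, 82, 88, 140, 153, 161, 183, 223] → cuts [8, 15, 45, 62, 88, 94, 146, 159, 167, 189, 229]
  BxoIV (CTTTACA, off=7): starts [18, 27, 45, 64, 72, 102, 109, 129, 168, 175, 191, 199, 207, 214] → cuts [25, 34, 52, 71, 79, 109, 116, 136, 175, 182, 198, 206, 214, 221]

All cut coordinates (distinct, sorted): [8, 15, 25, 34, 45, 52, 62, 71, 79, 88, 94, 109, 116, 136, 146, 159, 167, 175, 182, 189, 198, 206, 214, 221, 229]

Fragments:
  [0,8): 8 bp
  [8,15): 7 bp
  [15,25): 10 bp
  [25,34): 9 bp
  [34,45): 11 bp
  [45,52): 7 bp
  [52,62): 10 bp
  [62,71): 9 bp
  [71,79): 8 bp
  [79,88): 9 bp
  [88,94): 6 bp
  [94,109): 15 bp
  [109,116): 7 bp
  [116,136): 20 bp
  [136,146): 10 bp
  [146,159): 13 bp
  [159,167): 8 bp
  [167,175): 8 bp
  [175,182): 7 bp
  [182,189): 7 bp
  [189,198): 9 bp
  [198,206): 8 bp
  [206,214): 8 bp
  [214,221): 7 bp
  [221,229): 8 bp
  [229,240): 11 bp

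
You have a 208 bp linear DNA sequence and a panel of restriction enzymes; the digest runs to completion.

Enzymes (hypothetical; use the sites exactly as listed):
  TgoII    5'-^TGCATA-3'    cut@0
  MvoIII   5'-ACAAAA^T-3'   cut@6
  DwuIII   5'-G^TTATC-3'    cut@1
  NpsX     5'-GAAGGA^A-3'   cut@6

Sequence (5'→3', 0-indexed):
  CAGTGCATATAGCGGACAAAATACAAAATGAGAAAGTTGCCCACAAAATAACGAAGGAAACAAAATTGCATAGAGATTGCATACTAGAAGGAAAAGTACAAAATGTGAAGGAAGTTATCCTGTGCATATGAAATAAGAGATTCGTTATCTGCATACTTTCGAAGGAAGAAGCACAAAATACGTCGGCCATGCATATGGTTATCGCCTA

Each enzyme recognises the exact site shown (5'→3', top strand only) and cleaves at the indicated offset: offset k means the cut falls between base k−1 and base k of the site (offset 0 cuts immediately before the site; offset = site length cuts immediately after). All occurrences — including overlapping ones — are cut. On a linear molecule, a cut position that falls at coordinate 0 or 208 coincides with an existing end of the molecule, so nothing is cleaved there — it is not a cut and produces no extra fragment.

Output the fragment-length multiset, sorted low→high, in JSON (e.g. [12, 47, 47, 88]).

Per-enzyme occurrences:
  TgoII (TGCATA, off=0): starts [3, 66, 77, 122, 149, 189] → cuts [3, 66, 77, 122, 149, 189]
  MvoIII (ACAAAAT, off=6): starts [15, 22, 42, 59, 97, 172] → cuts [21, 28, 48, 65, 103, 178]
  DwuIII (GTTATC, off=1): starts [113, 143, 197] → cuts [114, 144, 198]
  NpsX (GAAGGAA, off=6): starts [52, 86, 106, 160] → cuts [58, 92, 112, 166]

All cut coordinates (distinct, sorted): [3, 21, 28, 48, 58, 65, 66, 77, 92, 103, 112, 114, 122, 144, 149, 166, 178, 189, 198]

Fragment lengths:
  [0,3): 3 bp
  [3,21): 18 bp
  [21,28): 7 bp
  [28,48): 20 bp
  [48,58): 10 bp
  [58,65): 7 bp
  [65,66): 1 bp
  [66,77): 11 bp
  [77,92): 15 bp
  [92,103): 11 bp
  [103,112): 9 bp
  [112,114): 2 bp
  [114,122): 8 bp
  [122,144): 22 bp
  [144,149): 5 bp
  [149,166): 17 bp
  [166,178): 12 bp
  [178,189): 11 bp
  [189,198): 9 bp
  [198,208): 10 bp

[1,2,3,5,7,7,8,9,9,10,10,11,11,11,12,15,17,18,20,22]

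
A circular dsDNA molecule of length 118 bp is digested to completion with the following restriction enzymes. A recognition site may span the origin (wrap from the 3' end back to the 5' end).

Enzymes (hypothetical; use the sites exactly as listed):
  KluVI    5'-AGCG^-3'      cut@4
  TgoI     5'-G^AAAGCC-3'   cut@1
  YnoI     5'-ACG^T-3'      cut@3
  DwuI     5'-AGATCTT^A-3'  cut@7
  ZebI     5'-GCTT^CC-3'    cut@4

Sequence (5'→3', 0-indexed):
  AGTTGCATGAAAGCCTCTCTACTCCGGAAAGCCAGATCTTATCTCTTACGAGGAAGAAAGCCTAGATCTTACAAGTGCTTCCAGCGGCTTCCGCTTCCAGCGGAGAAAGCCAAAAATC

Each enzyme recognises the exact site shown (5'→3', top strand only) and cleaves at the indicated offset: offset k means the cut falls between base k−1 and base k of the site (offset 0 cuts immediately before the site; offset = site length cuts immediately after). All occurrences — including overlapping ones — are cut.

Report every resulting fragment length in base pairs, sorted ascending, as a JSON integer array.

Scan for sites:
  KluVI AGCG/4: at [82, 98] ⇒ [86, 102]
  TgoI GAAAGCC/1: at [8, 26, 55, 104] ⇒ [9, 27, 56, 105]
  YnoI (ACGT, off=3): no sites
  DwuI AGATCTTA/7: at [33, 63] ⇒ [40, 70]
  ZebI GCTTCC/4: at [76, 86, 92] ⇒ [80, 90, 96]

All cut coordinates (distinct, sorted): [9, 27, 40, 56, 70, 80, 86, 90, 96, 102, 105]

Fragments:
  9→27: 18 bp
  27→40: 13 bp
  40→56: 16 bp
  56→70: 14 bp
  70→80: 10 bp
  80→86: 6 bp
  86→90: 4 bp
  90→96: 6 bp
  96→102: 6 bp
  102→105: 3 bp
  105→9 (wrap): 118-105+9 = 22 bp

[3,4,6,6,6,10,13,14,16,18,22]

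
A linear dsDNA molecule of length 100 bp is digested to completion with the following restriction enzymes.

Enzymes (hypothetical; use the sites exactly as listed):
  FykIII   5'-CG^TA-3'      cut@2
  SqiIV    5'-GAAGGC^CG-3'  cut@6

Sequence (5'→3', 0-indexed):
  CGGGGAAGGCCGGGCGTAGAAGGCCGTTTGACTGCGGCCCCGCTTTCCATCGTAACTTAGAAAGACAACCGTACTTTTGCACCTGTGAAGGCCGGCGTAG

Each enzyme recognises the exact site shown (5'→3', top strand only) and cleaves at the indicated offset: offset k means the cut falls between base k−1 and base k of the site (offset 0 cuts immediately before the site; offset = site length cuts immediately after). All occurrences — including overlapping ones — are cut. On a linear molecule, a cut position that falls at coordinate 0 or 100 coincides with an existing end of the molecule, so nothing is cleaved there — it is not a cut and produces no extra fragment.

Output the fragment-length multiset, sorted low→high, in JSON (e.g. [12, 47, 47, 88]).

Site scan:
  FykIII CGTA/2: at [14, 50, 69, 95] ⇒ [16, 52, 71, 97]
  SqiIV GAAGGCCG/6: at [4, 18, 86] ⇒ [10, 24, 92]

All cut coordinates (distinct, sorted): [10, 16, 24, 52, 71, 92, 97]

Fragments:
  [0,10): 10 bp
  [10,16): 6 bp
  [16,24): 8 bp
  [24,52): 28 bp
  [52,71): 19 bp
  [71,92): 21 bp
  [92,97): 5 bp
  [97,100): 3 bp

[3,5,6,8,10,19,21,28]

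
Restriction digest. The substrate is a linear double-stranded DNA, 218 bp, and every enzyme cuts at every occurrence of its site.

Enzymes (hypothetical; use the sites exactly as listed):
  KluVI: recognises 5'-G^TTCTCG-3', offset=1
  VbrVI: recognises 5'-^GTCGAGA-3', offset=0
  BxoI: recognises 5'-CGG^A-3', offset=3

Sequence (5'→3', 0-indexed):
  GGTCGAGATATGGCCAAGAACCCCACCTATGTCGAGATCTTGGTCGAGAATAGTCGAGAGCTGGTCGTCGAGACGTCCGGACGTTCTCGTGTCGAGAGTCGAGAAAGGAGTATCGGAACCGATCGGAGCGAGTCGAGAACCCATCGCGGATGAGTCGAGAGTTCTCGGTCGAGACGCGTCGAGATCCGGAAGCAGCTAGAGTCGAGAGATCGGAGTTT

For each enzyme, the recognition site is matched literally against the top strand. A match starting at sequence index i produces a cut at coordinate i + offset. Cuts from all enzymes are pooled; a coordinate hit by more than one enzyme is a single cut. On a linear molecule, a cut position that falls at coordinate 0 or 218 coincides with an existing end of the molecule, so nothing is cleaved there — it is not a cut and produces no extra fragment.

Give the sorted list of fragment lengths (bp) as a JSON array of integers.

Scan for sites:
  KluVI (GTTCTCG, off=1): starts [82, 160] → cuts [83, 161]
  VbrVI (GTCGAGA, off=0): starts [1, 30, 42, 52, 66, 90, 97, 131, 153, 167, 177, 200] → cuts [1, 30, 42, 52, 66, 90, 97, 131, 153, 167, 177, 200]
  BxoI (CGGA, off=3): starts [77, 113, 123, 146, 186, 210] → cuts [80, 116, 126, 149, 189, 213]

All cut coordinates (distinct, sorted): [1, 30, 42, 52, 66, 80, 83, 90, 97, 116, 126, 131, 149, 153, 161, 167, 177, 189, 200, 213]

Fragments:
  [0,1): 1 bp
  [1,30): 29 bp
  [30,42): 12 bp
  [42,52): 10 bp
  [52,66): 14 bp
  [66,80): 14 bp
  [80,83): 3 bp
  [83,90): 7 bp
  [90,97): 7 bp
  [97,116): 19 bp
  [116,126): 10 bp
  [126,131): 5 bp
  [131,149): 18 bp
  [149,153): 4 bp
  [153,161): 8 bp
  [161,167): 6 bp
  [167,177): 10 bp
  [177,189): 12 bp
  [189,200): 11 bp
  [200,213): 13 bp
  [213,218): 5 bp

[1,3,4,5,5,6,7,7,8,10,10,10,11,12,12,13,14,14,18,19,29]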